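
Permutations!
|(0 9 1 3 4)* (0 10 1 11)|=|(0 9 11)(1 3 4 10)|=12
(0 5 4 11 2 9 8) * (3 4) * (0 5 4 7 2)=[4, 1, 9, 7, 11, 3, 6, 2, 5, 8, 10, 0]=(0 4 11)(2 9 8 5 3 7)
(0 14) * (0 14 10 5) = [10, 1, 2, 3, 4, 0, 6, 7, 8, 9, 5, 11, 12, 13, 14] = (14)(0 10 5)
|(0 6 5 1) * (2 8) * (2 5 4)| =|(0 6 4 2 8 5 1)| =7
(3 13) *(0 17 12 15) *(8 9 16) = (0 17 12 15)(3 13)(8 9 16) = [17, 1, 2, 13, 4, 5, 6, 7, 9, 16, 10, 11, 15, 3, 14, 0, 8, 12]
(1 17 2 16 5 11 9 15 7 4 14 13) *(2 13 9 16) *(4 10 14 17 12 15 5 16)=(1 12 15 7 10 14 9 5 11 4 17 13)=[0, 12, 2, 3, 17, 11, 6, 10, 8, 5, 14, 4, 15, 1, 9, 7, 16, 13]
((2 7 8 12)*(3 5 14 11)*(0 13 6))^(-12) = (14)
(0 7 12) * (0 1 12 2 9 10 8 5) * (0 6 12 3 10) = (0 7 2 9)(1 3 10 8 5 6 12) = [7, 3, 9, 10, 4, 6, 12, 2, 5, 0, 8, 11, 1]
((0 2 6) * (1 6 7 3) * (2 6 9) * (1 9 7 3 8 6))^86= ((0 1 7 8 6)(2 3 9))^86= (0 1 7 8 6)(2 9 3)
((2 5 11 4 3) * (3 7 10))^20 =((2 5 11 4 7 10 3))^20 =(2 3 10 7 4 11 5)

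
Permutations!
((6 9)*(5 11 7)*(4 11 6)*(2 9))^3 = ((2 9 4 11 7 5 6))^3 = (2 11 6 4 5 9 7)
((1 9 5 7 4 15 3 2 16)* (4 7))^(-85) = (1 4 2 9 15 16 5 3)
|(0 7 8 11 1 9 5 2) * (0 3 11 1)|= 9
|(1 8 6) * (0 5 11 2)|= 12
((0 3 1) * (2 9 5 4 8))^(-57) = ((0 3 1)(2 9 5 4 8))^(-57) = (2 4 9 8 5)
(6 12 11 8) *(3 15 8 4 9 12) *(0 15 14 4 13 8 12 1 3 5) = (0 15 12 11 13 8 6 5)(1 3 14 4 9) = [15, 3, 2, 14, 9, 0, 5, 7, 6, 1, 10, 13, 11, 8, 4, 12]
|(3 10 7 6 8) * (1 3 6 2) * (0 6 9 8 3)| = 14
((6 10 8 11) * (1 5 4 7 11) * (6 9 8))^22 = ((1 5 4 7 11 9 8)(6 10))^22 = (1 5 4 7 11 9 8)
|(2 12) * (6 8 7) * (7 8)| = 2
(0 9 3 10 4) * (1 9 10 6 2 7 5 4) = [10, 9, 7, 6, 0, 4, 2, 5, 8, 3, 1] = (0 10 1 9 3 6 2 7 5 4)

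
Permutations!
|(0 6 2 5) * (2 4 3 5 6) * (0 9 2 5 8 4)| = |(0 5 9 2 6)(3 8 4)| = 15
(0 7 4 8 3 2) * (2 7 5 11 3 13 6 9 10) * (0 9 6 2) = [5, 1, 9, 7, 8, 11, 6, 4, 13, 10, 0, 3, 12, 2] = (0 5 11 3 7 4 8 13 2 9 10)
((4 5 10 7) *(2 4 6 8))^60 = (2 7 4 6 5 8 10)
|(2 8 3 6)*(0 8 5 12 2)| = 12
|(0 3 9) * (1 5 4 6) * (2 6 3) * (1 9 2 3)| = 15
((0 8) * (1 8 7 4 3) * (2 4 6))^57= (0 7 6 2 4 3 1 8)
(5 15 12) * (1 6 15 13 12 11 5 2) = (1 6 15 11 5 13 12 2) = [0, 6, 1, 3, 4, 13, 15, 7, 8, 9, 10, 5, 2, 12, 14, 11]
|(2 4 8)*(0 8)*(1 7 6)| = 12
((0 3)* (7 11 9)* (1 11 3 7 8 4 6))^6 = (11) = ((0 7 3)(1 11 9 8 4 6))^6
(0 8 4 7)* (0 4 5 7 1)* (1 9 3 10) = [8, 0, 2, 10, 9, 7, 6, 4, 5, 3, 1] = (0 8 5 7 4 9 3 10 1)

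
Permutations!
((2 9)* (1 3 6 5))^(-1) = ((1 3 6 5)(2 9))^(-1) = (1 5 6 3)(2 9)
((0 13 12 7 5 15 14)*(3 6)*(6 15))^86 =((0 13 12 7 5 6 3 15 14))^86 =(0 6 13 3 12 15 7 14 5)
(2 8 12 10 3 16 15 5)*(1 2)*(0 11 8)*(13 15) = (0 11 8 12 10 3 16 13 15 5 1 2) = [11, 2, 0, 16, 4, 1, 6, 7, 12, 9, 3, 8, 10, 15, 14, 5, 13]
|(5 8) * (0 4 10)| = |(0 4 10)(5 8)| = 6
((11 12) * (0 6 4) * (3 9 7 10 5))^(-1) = (0 4 6)(3 5 10 7 9)(11 12)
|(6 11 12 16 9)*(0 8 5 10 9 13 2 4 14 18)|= |(0 8 5 10 9 6 11 12 16 13 2 4 14 18)|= 14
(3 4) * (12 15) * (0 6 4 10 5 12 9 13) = [6, 1, 2, 10, 3, 12, 4, 7, 8, 13, 5, 11, 15, 0, 14, 9] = (0 6 4 3 10 5 12 15 9 13)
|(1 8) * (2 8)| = 3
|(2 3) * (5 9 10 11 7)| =10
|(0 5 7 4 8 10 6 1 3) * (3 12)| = 10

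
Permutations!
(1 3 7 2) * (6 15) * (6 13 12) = (1 3 7 2)(6 15 13 12) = [0, 3, 1, 7, 4, 5, 15, 2, 8, 9, 10, 11, 6, 12, 14, 13]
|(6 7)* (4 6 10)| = 4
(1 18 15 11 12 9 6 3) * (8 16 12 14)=(1 18 15 11 14 8 16 12 9 6 3)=[0, 18, 2, 1, 4, 5, 3, 7, 16, 6, 10, 14, 9, 13, 8, 11, 12, 17, 15]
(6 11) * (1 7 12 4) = [0, 7, 2, 3, 1, 5, 11, 12, 8, 9, 10, 6, 4] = (1 7 12 4)(6 11)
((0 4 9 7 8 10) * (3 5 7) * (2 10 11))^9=(0 10 2 11 8 7 5 3 9 4)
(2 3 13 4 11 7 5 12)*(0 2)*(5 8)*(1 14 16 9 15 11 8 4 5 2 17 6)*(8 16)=(0 17 6 1 14 8 2 3 13 5 12)(4 16 9 15 11 7)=[17, 14, 3, 13, 16, 12, 1, 4, 2, 15, 10, 7, 0, 5, 8, 11, 9, 6]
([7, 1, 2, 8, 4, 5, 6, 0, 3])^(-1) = [7, 1, 2, 8, 4, 5, 6, 0, 3]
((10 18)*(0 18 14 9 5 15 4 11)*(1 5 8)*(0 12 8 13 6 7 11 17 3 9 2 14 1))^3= ((0 18 10 1 5 15 4 17 3 9 13 6 7 11 12 8)(2 14))^3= (0 1 4 9 7 8 10 15 3 6 12 18 5 17 13 11)(2 14)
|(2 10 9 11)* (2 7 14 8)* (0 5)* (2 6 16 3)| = |(0 5)(2 10 9 11 7 14 8 6 16 3)| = 10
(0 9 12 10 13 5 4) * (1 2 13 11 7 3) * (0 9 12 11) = (0 12 10)(1 2 13 5 4 9 11 7 3) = [12, 2, 13, 1, 9, 4, 6, 3, 8, 11, 0, 7, 10, 5]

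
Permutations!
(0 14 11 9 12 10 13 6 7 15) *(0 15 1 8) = (15)(0 14 11 9 12 10 13 6 7 1 8) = [14, 8, 2, 3, 4, 5, 7, 1, 0, 12, 13, 9, 10, 6, 11, 15]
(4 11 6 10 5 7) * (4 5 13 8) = (4 11 6 10 13 8)(5 7) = [0, 1, 2, 3, 11, 7, 10, 5, 4, 9, 13, 6, 12, 8]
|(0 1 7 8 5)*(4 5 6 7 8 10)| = 8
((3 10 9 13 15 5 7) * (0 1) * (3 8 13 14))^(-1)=((0 1)(3 10 9 14)(5 7 8 13 15))^(-1)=(0 1)(3 14 9 10)(5 15 13 8 7)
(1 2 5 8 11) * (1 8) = (1 2 5)(8 11) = [0, 2, 5, 3, 4, 1, 6, 7, 11, 9, 10, 8]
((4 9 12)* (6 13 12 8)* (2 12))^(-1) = ((2 12 4 9 8 6 13))^(-1) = (2 13 6 8 9 4 12)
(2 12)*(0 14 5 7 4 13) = (0 14 5 7 4 13)(2 12) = [14, 1, 12, 3, 13, 7, 6, 4, 8, 9, 10, 11, 2, 0, 5]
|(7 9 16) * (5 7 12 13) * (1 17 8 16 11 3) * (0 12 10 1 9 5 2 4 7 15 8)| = 39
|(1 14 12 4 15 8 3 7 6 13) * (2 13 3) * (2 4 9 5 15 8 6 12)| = 28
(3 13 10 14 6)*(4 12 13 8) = (3 8 4 12 13 10 14 6) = [0, 1, 2, 8, 12, 5, 3, 7, 4, 9, 14, 11, 13, 10, 6]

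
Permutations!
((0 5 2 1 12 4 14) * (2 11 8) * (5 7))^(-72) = (0 4 1 8 5)(2 11 7 14 12)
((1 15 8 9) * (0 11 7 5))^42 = ((0 11 7 5)(1 15 8 9))^42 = (0 7)(1 8)(5 11)(9 15)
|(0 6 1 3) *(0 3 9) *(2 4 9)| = |(0 6 1 2 4 9)| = 6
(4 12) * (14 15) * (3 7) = [0, 1, 2, 7, 12, 5, 6, 3, 8, 9, 10, 11, 4, 13, 15, 14] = (3 7)(4 12)(14 15)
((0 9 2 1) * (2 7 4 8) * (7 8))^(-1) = (0 1 2 8 9)(4 7)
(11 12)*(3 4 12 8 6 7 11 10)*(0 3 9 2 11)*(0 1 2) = (0 3 4 12 10 9)(1 2 11 8 6 7) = [3, 2, 11, 4, 12, 5, 7, 1, 6, 0, 9, 8, 10]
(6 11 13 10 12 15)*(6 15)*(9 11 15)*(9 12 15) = (6 9 11 13 10 15 12) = [0, 1, 2, 3, 4, 5, 9, 7, 8, 11, 15, 13, 6, 10, 14, 12]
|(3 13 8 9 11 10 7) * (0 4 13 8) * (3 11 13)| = |(0 4 3 8 9 13)(7 11 10)| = 6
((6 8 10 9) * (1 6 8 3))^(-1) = (1 3 6)(8 9 10)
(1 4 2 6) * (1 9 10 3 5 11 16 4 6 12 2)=(1 6 9 10 3 5 11 16 4)(2 12)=[0, 6, 12, 5, 1, 11, 9, 7, 8, 10, 3, 16, 2, 13, 14, 15, 4]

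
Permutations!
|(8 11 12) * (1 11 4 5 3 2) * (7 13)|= 8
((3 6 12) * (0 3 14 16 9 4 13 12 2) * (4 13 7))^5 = ((0 3 6 2)(4 7)(9 13 12 14 16))^5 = (16)(0 3 6 2)(4 7)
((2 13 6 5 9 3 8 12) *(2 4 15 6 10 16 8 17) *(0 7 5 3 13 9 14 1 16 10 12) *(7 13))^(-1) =(0 8 16 1 14 5 7 9 2 17 3 6 15 4 12 13)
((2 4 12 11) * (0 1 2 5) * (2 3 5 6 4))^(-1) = ((0 1 3 5)(4 12 11 6))^(-1) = (0 5 3 1)(4 6 11 12)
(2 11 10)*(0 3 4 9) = (0 3 4 9)(2 11 10) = [3, 1, 11, 4, 9, 5, 6, 7, 8, 0, 2, 10]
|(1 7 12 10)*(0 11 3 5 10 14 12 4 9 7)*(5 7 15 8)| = 22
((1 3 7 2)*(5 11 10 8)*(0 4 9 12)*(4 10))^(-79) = (0 10 8 5 11 4 9 12)(1 3 7 2)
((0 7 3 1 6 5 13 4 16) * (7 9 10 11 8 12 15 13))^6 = (0 15 10 4 8)(1 6 5 7 3)(9 13 11 16 12)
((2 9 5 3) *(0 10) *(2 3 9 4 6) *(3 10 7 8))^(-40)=(10)(2 6 4)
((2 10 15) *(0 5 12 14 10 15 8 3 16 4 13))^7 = (0 16 10 5 4 8 12 13 3 14)(2 15)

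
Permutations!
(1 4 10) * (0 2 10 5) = [2, 4, 10, 3, 5, 0, 6, 7, 8, 9, 1] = (0 2 10 1 4 5)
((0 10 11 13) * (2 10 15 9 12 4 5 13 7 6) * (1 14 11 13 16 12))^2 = (0 9 14 7 2 13 15 1 11 6 10)(4 16)(5 12)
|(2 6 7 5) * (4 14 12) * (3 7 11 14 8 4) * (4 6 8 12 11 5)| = 4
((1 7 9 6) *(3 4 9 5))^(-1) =((1 7 5 3 4 9 6))^(-1) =(1 6 9 4 3 5 7)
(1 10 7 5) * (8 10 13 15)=(1 13 15 8 10 7 5)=[0, 13, 2, 3, 4, 1, 6, 5, 10, 9, 7, 11, 12, 15, 14, 8]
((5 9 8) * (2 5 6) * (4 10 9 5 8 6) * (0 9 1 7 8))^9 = (0 9 6 2)(1 10 4 8 7)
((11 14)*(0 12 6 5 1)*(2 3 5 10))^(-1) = ((0 12 6 10 2 3 5 1)(11 14))^(-1) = (0 1 5 3 2 10 6 12)(11 14)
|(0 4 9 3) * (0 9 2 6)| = 4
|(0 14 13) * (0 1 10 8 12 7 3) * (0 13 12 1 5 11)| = 24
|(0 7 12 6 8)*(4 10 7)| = 7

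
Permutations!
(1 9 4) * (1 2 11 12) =(1 9 4 2 11 12) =[0, 9, 11, 3, 2, 5, 6, 7, 8, 4, 10, 12, 1]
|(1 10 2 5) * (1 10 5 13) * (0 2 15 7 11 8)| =|(0 2 13 1 5 10 15 7 11 8)| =10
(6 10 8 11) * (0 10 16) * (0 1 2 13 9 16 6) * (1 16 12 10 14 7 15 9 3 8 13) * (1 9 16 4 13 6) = (0 14 7 15 16 4 13 3 8 11)(1 2 9 12 10 6) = [14, 2, 9, 8, 13, 5, 1, 15, 11, 12, 6, 0, 10, 3, 7, 16, 4]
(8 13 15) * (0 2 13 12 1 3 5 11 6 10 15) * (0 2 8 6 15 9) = (0 8 12 1 3 5 11 15 6 10 9)(2 13) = [8, 3, 13, 5, 4, 11, 10, 7, 12, 0, 9, 15, 1, 2, 14, 6]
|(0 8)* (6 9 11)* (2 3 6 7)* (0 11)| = 8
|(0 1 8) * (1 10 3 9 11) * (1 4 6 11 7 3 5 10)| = |(0 1 8)(3 9 7)(4 6 11)(5 10)| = 6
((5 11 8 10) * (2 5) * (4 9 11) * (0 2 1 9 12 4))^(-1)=(0 5 2)(1 10 8 11 9)(4 12)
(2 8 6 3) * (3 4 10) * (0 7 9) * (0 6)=(0 7 9 6 4 10 3 2 8)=[7, 1, 8, 2, 10, 5, 4, 9, 0, 6, 3]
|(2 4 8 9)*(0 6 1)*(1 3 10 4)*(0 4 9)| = 9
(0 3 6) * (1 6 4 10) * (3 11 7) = (0 11 7 3 4 10 1 6) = [11, 6, 2, 4, 10, 5, 0, 3, 8, 9, 1, 7]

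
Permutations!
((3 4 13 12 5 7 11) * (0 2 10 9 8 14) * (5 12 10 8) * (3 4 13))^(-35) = (0 2 8 14)(3 7 10 4 5 13 11 9)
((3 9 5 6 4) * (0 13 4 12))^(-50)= (0 6 9 4)(3 13 12 5)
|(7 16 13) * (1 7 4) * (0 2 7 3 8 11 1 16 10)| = |(0 2 7 10)(1 3 8 11)(4 16 13)| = 12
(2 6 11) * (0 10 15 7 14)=(0 10 15 7 14)(2 6 11)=[10, 1, 6, 3, 4, 5, 11, 14, 8, 9, 15, 2, 12, 13, 0, 7]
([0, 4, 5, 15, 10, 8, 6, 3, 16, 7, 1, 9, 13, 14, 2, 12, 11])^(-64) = (1 10 4)(2 15 11)(3 16 14)(5 12 9)(7 8 13)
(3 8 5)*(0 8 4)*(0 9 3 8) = [0, 1, 2, 4, 9, 8, 6, 7, 5, 3] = (3 4 9)(5 8)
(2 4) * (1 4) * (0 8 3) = (0 8 3)(1 4 2) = [8, 4, 1, 0, 2, 5, 6, 7, 3]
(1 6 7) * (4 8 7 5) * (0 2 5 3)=(0 2 5 4 8 7 1 6 3)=[2, 6, 5, 0, 8, 4, 3, 1, 7]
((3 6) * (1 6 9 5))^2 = ((1 6 3 9 5))^2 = (1 3 5 6 9)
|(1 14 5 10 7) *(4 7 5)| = 4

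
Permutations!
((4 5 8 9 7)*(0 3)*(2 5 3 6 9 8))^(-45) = ((0 6 9 7 4 3)(2 5))^(-45) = (0 7)(2 5)(3 9)(4 6)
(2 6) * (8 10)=(2 6)(8 10)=[0, 1, 6, 3, 4, 5, 2, 7, 10, 9, 8]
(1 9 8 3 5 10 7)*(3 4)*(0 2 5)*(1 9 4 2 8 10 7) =(0 8 2 5 7 9 10 1 4 3) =[8, 4, 5, 0, 3, 7, 6, 9, 2, 10, 1]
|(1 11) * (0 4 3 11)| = |(0 4 3 11 1)| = 5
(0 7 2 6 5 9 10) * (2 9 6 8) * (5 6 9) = (0 7 5 9 10)(2 8) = [7, 1, 8, 3, 4, 9, 6, 5, 2, 10, 0]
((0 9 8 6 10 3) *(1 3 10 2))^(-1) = ((10)(0 9 8 6 2 1 3))^(-1) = (10)(0 3 1 2 6 8 9)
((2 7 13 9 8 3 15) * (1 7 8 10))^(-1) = ((1 7 13 9 10)(2 8 3 15))^(-1) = (1 10 9 13 7)(2 15 3 8)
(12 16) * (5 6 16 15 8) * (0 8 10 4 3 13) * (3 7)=(0 8 5 6 16 12 15 10 4 7 3 13)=[8, 1, 2, 13, 7, 6, 16, 3, 5, 9, 4, 11, 15, 0, 14, 10, 12]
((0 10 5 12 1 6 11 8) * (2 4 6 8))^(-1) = ((0 10 5 12 1 8)(2 4 6 11))^(-1) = (0 8 1 12 5 10)(2 11 6 4)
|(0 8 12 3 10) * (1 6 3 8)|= |(0 1 6 3 10)(8 12)|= 10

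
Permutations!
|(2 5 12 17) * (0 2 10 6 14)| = 8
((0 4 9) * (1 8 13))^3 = (13)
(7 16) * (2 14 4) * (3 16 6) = (2 14 4)(3 16 7 6) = [0, 1, 14, 16, 2, 5, 3, 6, 8, 9, 10, 11, 12, 13, 4, 15, 7]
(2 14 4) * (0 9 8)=(0 9 8)(2 14 4)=[9, 1, 14, 3, 2, 5, 6, 7, 0, 8, 10, 11, 12, 13, 4]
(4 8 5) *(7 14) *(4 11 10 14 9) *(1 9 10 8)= (1 9 4)(5 11 8)(7 10 14)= [0, 9, 2, 3, 1, 11, 6, 10, 5, 4, 14, 8, 12, 13, 7]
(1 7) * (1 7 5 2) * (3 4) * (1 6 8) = (1 5 2 6 8)(3 4) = [0, 5, 6, 4, 3, 2, 8, 7, 1]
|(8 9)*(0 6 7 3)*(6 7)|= 6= |(0 7 3)(8 9)|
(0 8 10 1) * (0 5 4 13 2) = (0 8 10 1 5 4 13 2) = [8, 5, 0, 3, 13, 4, 6, 7, 10, 9, 1, 11, 12, 2]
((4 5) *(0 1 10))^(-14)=((0 1 10)(4 5))^(-14)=(0 1 10)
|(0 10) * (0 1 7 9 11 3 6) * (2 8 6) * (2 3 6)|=14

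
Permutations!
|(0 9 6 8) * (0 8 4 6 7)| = |(0 9 7)(4 6)| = 6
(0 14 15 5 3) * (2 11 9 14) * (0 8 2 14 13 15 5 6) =(0 14 5 3 8 2 11 9 13 15 6) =[14, 1, 11, 8, 4, 3, 0, 7, 2, 13, 10, 9, 12, 15, 5, 6]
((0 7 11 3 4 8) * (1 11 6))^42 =((0 7 6 1 11 3 4 8))^42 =(0 6 11 4)(1 3 8 7)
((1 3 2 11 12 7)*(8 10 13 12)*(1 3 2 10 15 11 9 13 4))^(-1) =((1 2 9 13 12 7 3 10 4)(8 15 11))^(-1) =(1 4 10 3 7 12 13 9 2)(8 11 15)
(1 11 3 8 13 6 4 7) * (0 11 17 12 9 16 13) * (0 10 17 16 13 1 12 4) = (0 11 3 8 10 17 4 7 12 9 13 6)(1 16) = [11, 16, 2, 8, 7, 5, 0, 12, 10, 13, 17, 3, 9, 6, 14, 15, 1, 4]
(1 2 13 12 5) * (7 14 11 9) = (1 2 13 12 5)(7 14 11 9) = [0, 2, 13, 3, 4, 1, 6, 14, 8, 7, 10, 9, 5, 12, 11]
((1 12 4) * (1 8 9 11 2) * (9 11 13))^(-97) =(1 2 11 8 4 12)(9 13) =((1 12 4 8 11 2)(9 13))^(-97)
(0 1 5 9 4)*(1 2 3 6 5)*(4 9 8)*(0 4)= (9)(0 2 3 6 5 8)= [2, 1, 3, 6, 4, 8, 5, 7, 0, 9]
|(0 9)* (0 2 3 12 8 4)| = 7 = |(0 9 2 3 12 8 4)|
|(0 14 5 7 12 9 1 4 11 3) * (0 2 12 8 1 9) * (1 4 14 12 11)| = 6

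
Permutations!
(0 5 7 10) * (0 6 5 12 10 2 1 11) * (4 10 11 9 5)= (0 12 11)(1 9 5 7 2)(4 10 6)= [12, 9, 1, 3, 10, 7, 4, 2, 8, 5, 6, 0, 11]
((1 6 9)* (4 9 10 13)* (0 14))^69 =(0 14)(1 13)(4 6)(9 10)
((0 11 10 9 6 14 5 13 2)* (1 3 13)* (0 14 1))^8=(0 2 1 10 5 13 6 11 14 3 9)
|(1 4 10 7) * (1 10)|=2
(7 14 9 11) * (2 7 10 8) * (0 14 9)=(0 14)(2 7 9 11 10 8)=[14, 1, 7, 3, 4, 5, 6, 9, 2, 11, 8, 10, 12, 13, 0]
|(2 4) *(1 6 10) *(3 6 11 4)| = 7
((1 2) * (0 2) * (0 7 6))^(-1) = (0 6 7 1 2)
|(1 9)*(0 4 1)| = |(0 4 1 9)| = 4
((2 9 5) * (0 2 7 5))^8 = (0 9 2)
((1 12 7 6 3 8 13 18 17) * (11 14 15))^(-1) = (1 17 18 13 8 3 6 7 12)(11 15 14)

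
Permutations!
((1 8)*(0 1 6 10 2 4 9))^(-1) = (0 9 4 2 10 6 8 1) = ((0 1 8 6 10 2 4 9))^(-1)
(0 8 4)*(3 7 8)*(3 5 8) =[5, 1, 2, 7, 0, 8, 6, 3, 4] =(0 5 8 4)(3 7)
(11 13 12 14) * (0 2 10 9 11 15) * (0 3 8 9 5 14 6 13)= (0 2 10 5 14 15 3 8 9 11)(6 13 12)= [2, 1, 10, 8, 4, 14, 13, 7, 9, 11, 5, 0, 6, 12, 15, 3]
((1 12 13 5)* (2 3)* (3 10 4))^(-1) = (1 5 13 12)(2 3 4 10)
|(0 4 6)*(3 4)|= 4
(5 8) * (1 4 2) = (1 4 2)(5 8) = [0, 4, 1, 3, 2, 8, 6, 7, 5]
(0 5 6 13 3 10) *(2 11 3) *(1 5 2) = (0 2 11 3 10)(1 5 6 13) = [2, 5, 11, 10, 4, 6, 13, 7, 8, 9, 0, 3, 12, 1]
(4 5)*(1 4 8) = (1 4 5 8) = [0, 4, 2, 3, 5, 8, 6, 7, 1]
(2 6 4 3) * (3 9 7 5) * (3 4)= [0, 1, 6, 2, 9, 4, 3, 5, 8, 7]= (2 6 3)(4 9 7 5)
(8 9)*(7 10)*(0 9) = [9, 1, 2, 3, 4, 5, 6, 10, 0, 8, 7] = (0 9 8)(7 10)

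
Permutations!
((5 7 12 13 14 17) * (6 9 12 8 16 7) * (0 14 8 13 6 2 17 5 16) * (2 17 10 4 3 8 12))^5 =(0 7 2)(3 17 6)(4 5 12)(8 16 9)(10 14 13)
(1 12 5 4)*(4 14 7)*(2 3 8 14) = (1 12 5 2 3 8 14 7 4) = [0, 12, 3, 8, 1, 2, 6, 4, 14, 9, 10, 11, 5, 13, 7]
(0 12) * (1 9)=(0 12)(1 9)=[12, 9, 2, 3, 4, 5, 6, 7, 8, 1, 10, 11, 0]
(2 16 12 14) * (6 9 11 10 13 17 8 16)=(2 6 9 11 10 13 17 8 16 12 14)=[0, 1, 6, 3, 4, 5, 9, 7, 16, 11, 13, 10, 14, 17, 2, 15, 12, 8]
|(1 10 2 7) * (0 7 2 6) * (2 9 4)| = 15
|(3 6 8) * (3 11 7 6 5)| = 4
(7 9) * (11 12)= (7 9)(11 12)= [0, 1, 2, 3, 4, 5, 6, 9, 8, 7, 10, 12, 11]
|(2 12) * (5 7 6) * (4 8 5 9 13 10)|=8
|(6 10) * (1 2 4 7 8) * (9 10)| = 15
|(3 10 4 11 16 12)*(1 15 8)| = |(1 15 8)(3 10 4 11 16 12)| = 6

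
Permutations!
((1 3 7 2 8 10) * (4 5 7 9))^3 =((1 3 9 4 5 7 2 8 10))^3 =(1 4 2)(3 5 8)(7 10 9)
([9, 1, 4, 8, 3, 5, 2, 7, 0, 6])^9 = [6, 1, 3, 0, 8, 5, 4, 7, 9, 2]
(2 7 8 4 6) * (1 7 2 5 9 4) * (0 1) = (0 1 7 8)(4 6 5 9) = [1, 7, 2, 3, 6, 9, 5, 8, 0, 4]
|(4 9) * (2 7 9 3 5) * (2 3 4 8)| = |(2 7 9 8)(3 5)| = 4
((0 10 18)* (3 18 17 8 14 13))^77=(0 13 17 18 14 10 3 8)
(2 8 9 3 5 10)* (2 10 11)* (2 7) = [0, 1, 8, 5, 4, 11, 6, 2, 9, 3, 10, 7] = (2 8 9 3 5 11 7)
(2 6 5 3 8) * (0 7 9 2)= (0 7 9 2 6 5 3 8)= [7, 1, 6, 8, 4, 3, 5, 9, 0, 2]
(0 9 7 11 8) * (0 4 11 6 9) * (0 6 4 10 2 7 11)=[6, 1, 7, 3, 0, 5, 9, 4, 10, 11, 2, 8]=(0 6 9 11 8 10 2 7 4)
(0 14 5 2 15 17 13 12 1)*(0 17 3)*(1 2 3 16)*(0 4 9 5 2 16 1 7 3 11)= (0 14 2 15 1 17 13 12 16 7 3 4 9 5 11)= [14, 17, 15, 4, 9, 11, 6, 3, 8, 5, 10, 0, 16, 12, 2, 1, 7, 13]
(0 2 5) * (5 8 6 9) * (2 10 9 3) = (0 10 9 5)(2 8 6 3) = [10, 1, 8, 2, 4, 0, 3, 7, 6, 5, 9]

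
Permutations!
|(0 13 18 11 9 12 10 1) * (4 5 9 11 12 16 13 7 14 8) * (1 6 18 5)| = |(0 7 14 8 4 1)(5 9 16 13)(6 18 12 10)| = 12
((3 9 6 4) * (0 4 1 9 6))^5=((0 4 3 6 1 9))^5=(0 9 1 6 3 4)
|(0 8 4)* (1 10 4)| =|(0 8 1 10 4)| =5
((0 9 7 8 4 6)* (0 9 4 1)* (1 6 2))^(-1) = (0 1 2 4)(6 8 7 9)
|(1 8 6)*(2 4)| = 6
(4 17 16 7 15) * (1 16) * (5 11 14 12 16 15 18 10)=(1 15 4 17)(5 11 14 12 16 7 18 10)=[0, 15, 2, 3, 17, 11, 6, 18, 8, 9, 5, 14, 16, 13, 12, 4, 7, 1, 10]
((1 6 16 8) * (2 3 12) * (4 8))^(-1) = ((1 6 16 4 8)(2 3 12))^(-1) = (1 8 4 16 6)(2 12 3)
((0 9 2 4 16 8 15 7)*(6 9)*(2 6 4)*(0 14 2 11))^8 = (0 11 2 14 7 15 8 16 4)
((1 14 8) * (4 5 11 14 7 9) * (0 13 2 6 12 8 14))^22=((14)(0 13 2 6 12 8 1 7 9 4 5 11))^22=(14)(0 5 9 1 12 2)(4 7 8 6 13 11)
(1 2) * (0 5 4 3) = (0 5 4 3)(1 2) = [5, 2, 1, 0, 3, 4]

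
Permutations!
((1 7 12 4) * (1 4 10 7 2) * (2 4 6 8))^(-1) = ((1 4 6 8 2)(7 12 10))^(-1) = (1 2 8 6 4)(7 10 12)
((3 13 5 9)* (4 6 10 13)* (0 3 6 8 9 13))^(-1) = (0 10 6 9 8 4 3)(5 13)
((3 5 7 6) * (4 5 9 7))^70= ((3 9 7 6)(4 5))^70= (3 7)(6 9)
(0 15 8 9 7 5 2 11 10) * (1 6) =(0 15 8 9 7 5 2 11 10)(1 6) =[15, 6, 11, 3, 4, 2, 1, 5, 9, 7, 0, 10, 12, 13, 14, 8]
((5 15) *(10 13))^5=(5 15)(10 13)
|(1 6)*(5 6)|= |(1 5 6)|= 3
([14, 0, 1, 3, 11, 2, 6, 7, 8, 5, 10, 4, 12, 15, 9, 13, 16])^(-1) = [1, 2, 5, 3, 11, 9, 6, 7, 8, 14, 10, 4, 12, 15, 0, 13, 16]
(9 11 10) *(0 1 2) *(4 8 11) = (0 1 2)(4 8 11 10 9) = [1, 2, 0, 3, 8, 5, 6, 7, 11, 4, 9, 10]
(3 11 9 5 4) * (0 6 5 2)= (0 6 5 4 3 11 9 2)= [6, 1, 0, 11, 3, 4, 5, 7, 8, 2, 10, 9]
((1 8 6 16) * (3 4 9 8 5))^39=((1 5 3 4 9 8 6 16))^39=(1 16 6 8 9 4 3 5)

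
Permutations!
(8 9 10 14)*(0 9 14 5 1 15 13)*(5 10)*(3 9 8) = (0 8 14 3 9 5 1 15 13) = [8, 15, 2, 9, 4, 1, 6, 7, 14, 5, 10, 11, 12, 0, 3, 13]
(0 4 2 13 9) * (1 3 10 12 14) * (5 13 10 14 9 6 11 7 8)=(0 4 2 10 12 9)(1 3 14)(5 13 6 11 7 8)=[4, 3, 10, 14, 2, 13, 11, 8, 5, 0, 12, 7, 9, 6, 1]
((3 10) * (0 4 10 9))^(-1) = (0 9 3 10 4)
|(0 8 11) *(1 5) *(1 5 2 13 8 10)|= |(0 10 1 2 13 8 11)|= 7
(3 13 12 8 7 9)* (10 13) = (3 10 13 12 8 7 9) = [0, 1, 2, 10, 4, 5, 6, 9, 7, 3, 13, 11, 8, 12]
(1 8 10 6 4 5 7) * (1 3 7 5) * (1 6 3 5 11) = (1 8 10 3 7 5 11)(4 6) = [0, 8, 2, 7, 6, 11, 4, 5, 10, 9, 3, 1]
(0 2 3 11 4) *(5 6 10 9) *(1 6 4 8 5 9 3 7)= (0 2 7 1 6 10 3 11 8 5 4)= [2, 6, 7, 11, 0, 4, 10, 1, 5, 9, 3, 8]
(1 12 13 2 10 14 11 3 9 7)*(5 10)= (1 12 13 2 5 10 14 11 3 9 7)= [0, 12, 5, 9, 4, 10, 6, 1, 8, 7, 14, 3, 13, 2, 11]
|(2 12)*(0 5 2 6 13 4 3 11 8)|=10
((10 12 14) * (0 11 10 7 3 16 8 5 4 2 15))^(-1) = ((0 11 10 12 14 7 3 16 8 5 4 2 15))^(-1) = (0 15 2 4 5 8 16 3 7 14 12 10 11)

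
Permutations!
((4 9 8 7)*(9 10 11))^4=((4 10 11 9 8 7))^4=(4 8 11)(7 9 10)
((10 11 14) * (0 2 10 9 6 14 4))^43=(0 11 2 4 10)(6 14 9)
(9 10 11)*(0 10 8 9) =(0 10 11)(8 9) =[10, 1, 2, 3, 4, 5, 6, 7, 9, 8, 11, 0]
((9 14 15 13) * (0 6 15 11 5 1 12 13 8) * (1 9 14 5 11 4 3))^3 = (0 8 15 6)(1 14)(3 13)(4 12)(5 9)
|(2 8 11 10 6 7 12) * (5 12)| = 8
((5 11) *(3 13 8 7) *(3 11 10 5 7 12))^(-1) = (3 12 8 13)(5 10)(7 11)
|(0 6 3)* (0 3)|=|(0 6)|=2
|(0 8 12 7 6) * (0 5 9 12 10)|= |(0 8 10)(5 9 12 7 6)|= 15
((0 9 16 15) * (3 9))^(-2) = (0 16 3 15 9)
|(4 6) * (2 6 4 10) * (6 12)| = |(2 12 6 10)| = 4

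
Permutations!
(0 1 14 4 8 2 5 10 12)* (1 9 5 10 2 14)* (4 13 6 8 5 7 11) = (0 9 7 11 4 5 2 10 12)(6 8 14 13) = [9, 1, 10, 3, 5, 2, 8, 11, 14, 7, 12, 4, 0, 6, 13]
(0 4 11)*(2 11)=[4, 1, 11, 3, 2, 5, 6, 7, 8, 9, 10, 0]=(0 4 2 11)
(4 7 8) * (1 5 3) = [0, 5, 2, 1, 7, 3, 6, 8, 4] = (1 5 3)(4 7 8)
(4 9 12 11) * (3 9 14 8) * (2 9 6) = (2 9 12 11 4 14 8 3 6) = [0, 1, 9, 6, 14, 5, 2, 7, 3, 12, 10, 4, 11, 13, 8]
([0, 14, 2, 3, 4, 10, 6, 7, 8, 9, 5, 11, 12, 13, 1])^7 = (1 14)(5 10)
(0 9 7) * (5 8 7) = (0 9 5 8 7) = [9, 1, 2, 3, 4, 8, 6, 0, 7, 5]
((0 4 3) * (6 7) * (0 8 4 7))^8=(0 6 7)(3 4 8)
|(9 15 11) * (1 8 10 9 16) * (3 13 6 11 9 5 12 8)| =12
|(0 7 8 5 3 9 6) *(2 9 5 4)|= |(0 7 8 4 2 9 6)(3 5)|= 14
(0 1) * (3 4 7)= [1, 0, 2, 4, 7, 5, 6, 3]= (0 1)(3 4 7)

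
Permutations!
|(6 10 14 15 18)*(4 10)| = 6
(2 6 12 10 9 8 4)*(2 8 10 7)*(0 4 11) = (0 4 8 11)(2 6 12 7)(9 10) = [4, 1, 6, 3, 8, 5, 12, 2, 11, 10, 9, 0, 7]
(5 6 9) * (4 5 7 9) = (4 5 6)(7 9) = [0, 1, 2, 3, 5, 6, 4, 9, 8, 7]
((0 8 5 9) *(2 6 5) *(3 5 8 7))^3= ((0 7 3 5 9)(2 6 8))^3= (0 5 7 9 3)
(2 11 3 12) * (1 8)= (1 8)(2 11 3 12)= [0, 8, 11, 12, 4, 5, 6, 7, 1, 9, 10, 3, 2]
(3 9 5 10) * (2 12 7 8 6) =(2 12 7 8 6)(3 9 5 10) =[0, 1, 12, 9, 4, 10, 2, 8, 6, 5, 3, 11, 7]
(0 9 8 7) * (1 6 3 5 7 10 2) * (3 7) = (0 9 8 10 2 1 6 7)(3 5) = [9, 6, 1, 5, 4, 3, 7, 0, 10, 8, 2]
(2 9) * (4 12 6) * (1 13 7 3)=[0, 13, 9, 1, 12, 5, 4, 3, 8, 2, 10, 11, 6, 7]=(1 13 7 3)(2 9)(4 12 6)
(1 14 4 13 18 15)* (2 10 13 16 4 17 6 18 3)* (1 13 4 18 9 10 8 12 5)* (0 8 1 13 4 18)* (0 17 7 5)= (0 8 12)(1 14 7 5 13 3 2)(4 16 17 6 9 10 18 15)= [8, 14, 1, 2, 16, 13, 9, 5, 12, 10, 18, 11, 0, 3, 7, 4, 17, 6, 15]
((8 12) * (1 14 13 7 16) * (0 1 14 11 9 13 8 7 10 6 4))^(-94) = (0 11 13 6)(1 9 10 4)(7 16 14 8 12) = ((0 1 11 9 13 10 6 4)(7 16 14 8 12))^(-94)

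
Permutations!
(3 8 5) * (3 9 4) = [0, 1, 2, 8, 3, 9, 6, 7, 5, 4] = (3 8 5 9 4)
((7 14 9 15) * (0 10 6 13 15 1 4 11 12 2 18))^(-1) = ((0 10 6 13 15 7 14 9 1 4 11 12 2 18))^(-1) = (0 18 2 12 11 4 1 9 14 7 15 13 6 10)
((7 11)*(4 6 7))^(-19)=((4 6 7 11))^(-19)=(4 6 7 11)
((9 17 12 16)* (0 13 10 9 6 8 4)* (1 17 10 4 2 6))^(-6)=(1 12)(16 17)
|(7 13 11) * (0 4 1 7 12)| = 7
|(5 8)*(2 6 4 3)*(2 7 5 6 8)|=7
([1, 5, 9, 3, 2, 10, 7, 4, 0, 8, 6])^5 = [7, 4, 5, 3, 1, 2, 8, 0, 6, 10, 9]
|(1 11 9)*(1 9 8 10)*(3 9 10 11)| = 4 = |(1 3 9 10)(8 11)|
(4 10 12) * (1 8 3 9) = (1 8 3 9)(4 10 12) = [0, 8, 2, 9, 10, 5, 6, 7, 3, 1, 12, 11, 4]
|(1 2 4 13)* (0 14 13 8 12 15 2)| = |(0 14 13 1)(2 4 8 12 15)| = 20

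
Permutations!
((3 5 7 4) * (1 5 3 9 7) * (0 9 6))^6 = (0 9 7 4 6)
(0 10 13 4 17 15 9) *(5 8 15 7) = (0 10 13 4 17 7 5 8 15 9) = [10, 1, 2, 3, 17, 8, 6, 5, 15, 0, 13, 11, 12, 4, 14, 9, 16, 7]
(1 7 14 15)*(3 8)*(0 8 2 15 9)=(0 8 3 2 15 1 7 14 9)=[8, 7, 15, 2, 4, 5, 6, 14, 3, 0, 10, 11, 12, 13, 9, 1]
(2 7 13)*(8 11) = (2 7 13)(8 11) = [0, 1, 7, 3, 4, 5, 6, 13, 11, 9, 10, 8, 12, 2]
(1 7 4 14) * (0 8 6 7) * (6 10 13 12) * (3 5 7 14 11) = (0 8 10 13 12 6 14 1)(3 5 7 4 11) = [8, 0, 2, 5, 11, 7, 14, 4, 10, 9, 13, 3, 6, 12, 1]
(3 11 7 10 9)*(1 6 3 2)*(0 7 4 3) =[7, 6, 1, 11, 3, 5, 0, 10, 8, 2, 9, 4] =(0 7 10 9 2 1 6)(3 11 4)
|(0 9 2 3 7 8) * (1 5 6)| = 6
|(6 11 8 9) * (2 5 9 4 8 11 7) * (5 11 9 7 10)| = |(2 11 9 6 10 5 7)(4 8)| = 14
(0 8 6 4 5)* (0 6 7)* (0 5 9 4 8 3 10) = (0 3 10)(4 9)(5 6 8 7) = [3, 1, 2, 10, 9, 6, 8, 5, 7, 4, 0]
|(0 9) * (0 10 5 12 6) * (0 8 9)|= 6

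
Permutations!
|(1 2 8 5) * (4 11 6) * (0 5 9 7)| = 21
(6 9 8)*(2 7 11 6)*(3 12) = [0, 1, 7, 12, 4, 5, 9, 11, 2, 8, 10, 6, 3] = (2 7 11 6 9 8)(3 12)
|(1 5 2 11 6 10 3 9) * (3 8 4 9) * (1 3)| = |(1 5 2 11 6 10 8 4 9 3)| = 10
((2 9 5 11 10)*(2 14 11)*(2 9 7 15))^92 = ((2 7 15)(5 9)(10 14 11))^92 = (2 15 7)(10 11 14)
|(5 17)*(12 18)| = 2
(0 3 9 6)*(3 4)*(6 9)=(9)(0 4 3 6)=[4, 1, 2, 6, 3, 5, 0, 7, 8, 9]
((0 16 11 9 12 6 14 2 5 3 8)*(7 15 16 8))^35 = ((0 8)(2 5 3 7 15 16 11 9 12 6 14))^35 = (0 8)(2 3 15 11 12 14 5 7 16 9 6)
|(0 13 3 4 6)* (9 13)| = 6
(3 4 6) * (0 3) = (0 3 4 6) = [3, 1, 2, 4, 6, 5, 0]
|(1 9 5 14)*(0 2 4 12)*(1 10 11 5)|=4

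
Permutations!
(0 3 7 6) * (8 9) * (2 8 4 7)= [3, 1, 8, 2, 7, 5, 0, 6, 9, 4]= (0 3 2 8 9 4 7 6)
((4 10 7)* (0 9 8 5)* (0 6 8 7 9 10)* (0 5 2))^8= ((0 10 9 7 4 5 6 8 2))^8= (0 2 8 6 5 4 7 9 10)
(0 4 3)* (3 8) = (0 4 8 3) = [4, 1, 2, 0, 8, 5, 6, 7, 3]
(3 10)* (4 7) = (3 10)(4 7) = [0, 1, 2, 10, 7, 5, 6, 4, 8, 9, 3]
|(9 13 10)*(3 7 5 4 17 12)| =|(3 7 5 4 17 12)(9 13 10)| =6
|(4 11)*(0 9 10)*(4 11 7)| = 6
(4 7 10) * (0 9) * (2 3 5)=(0 9)(2 3 5)(4 7 10)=[9, 1, 3, 5, 7, 2, 6, 10, 8, 0, 4]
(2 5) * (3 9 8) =[0, 1, 5, 9, 4, 2, 6, 7, 3, 8] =(2 5)(3 9 8)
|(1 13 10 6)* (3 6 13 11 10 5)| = |(1 11 10 13 5 3 6)| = 7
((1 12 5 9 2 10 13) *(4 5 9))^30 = (13)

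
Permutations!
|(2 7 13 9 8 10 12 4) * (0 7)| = |(0 7 13 9 8 10 12 4 2)| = 9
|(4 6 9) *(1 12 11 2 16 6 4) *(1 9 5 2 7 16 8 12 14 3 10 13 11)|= 13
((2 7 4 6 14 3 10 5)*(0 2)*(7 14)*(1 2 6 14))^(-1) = ((0 6 7 4 14 3 10 5)(1 2))^(-1) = (0 5 10 3 14 4 7 6)(1 2)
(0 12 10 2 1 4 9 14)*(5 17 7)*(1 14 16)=[12, 4, 14, 3, 9, 17, 6, 5, 8, 16, 2, 11, 10, 13, 0, 15, 1, 7]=(0 12 10 2 14)(1 4 9 16)(5 17 7)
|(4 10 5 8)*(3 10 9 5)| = |(3 10)(4 9 5 8)| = 4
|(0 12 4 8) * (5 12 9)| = 6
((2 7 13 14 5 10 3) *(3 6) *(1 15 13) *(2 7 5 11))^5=(1 2 7 11 3 14 6 13 10 15 5)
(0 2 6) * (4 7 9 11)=(0 2 6)(4 7 9 11)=[2, 1, 6, 3, 7, 5, 0, 9, 8, 11, 10, 4]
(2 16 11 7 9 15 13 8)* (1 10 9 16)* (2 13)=(1 10 9 15 2)(7 16 11)(8 13)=[0, 10, 1, 3, 4, 5, 6, 16, 13, 15, 9, 7, 12, 8, 14, 2, 11]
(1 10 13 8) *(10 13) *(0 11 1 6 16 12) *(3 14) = (0 11 1 13 8 6 16 12)(3 14) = [11, 13, 2, 14, 4, 5, 16, 7, 6, 9, 10, 1, 0, 8, 3, 15, 12]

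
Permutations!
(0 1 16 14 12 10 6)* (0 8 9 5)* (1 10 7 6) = [10, 16, 2, 3, 4, 0, 8, 6, 9, 5, 1, 11, 7, 13, 12, 15, 14] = (0 10 1 16 14 12 7 6 8 9 5)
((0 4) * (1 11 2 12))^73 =((0 4)(1 11 2 12))^73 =(0 4)(1 11 2 12)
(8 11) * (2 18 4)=(2 18 4)(8 11)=[0, 1, 18, 3, 2, 5, 6, 7, 11, 9, 10, 8, 12, 13, 14, 15, 16, 17, 4]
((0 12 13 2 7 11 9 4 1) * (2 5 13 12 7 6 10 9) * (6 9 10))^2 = ((0 7 11 2 9 4 1)(5 13))^2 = (13)(0 11 9 1 7 2 4)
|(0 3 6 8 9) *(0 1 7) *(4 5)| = |(0 3 6 8 9 1 7)(4 5)| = 14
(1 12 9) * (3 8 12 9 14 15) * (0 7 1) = (0 7 1 9)(3 8 12 14 15) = [7, 9, 2, 8, 4, 5, 6, 1, 12, 0, 10, 11, 14, 13, 15, 3]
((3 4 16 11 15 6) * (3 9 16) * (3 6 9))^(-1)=((3 4 6)(9 16 11 15))^(-1)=(3 6 4)(9 15 11 16)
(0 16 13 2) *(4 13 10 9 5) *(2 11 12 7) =(0 16 10 9 5 4 13 11 12 7 2) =[16, 1, 0, 3, 13, 4, 6, 2, 8, 5, 9, 12, 7, 11, 14, 15, 10]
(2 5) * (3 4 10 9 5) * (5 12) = [0, 1, 3, 4, 10, 2, 6, 7, 8, 12, 9, 11, 5] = (2 3 4 10 9 12 5)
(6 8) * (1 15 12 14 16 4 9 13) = (1 15 12 14 16 4 9 13)(6 8) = [0, 15, 2, 3, 9, 5, 8, 7, 6, 13, 10, 11, 14, 1, 16, 12, 4]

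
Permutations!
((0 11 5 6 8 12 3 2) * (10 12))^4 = (0 8 2 6 3 5 12 11 10)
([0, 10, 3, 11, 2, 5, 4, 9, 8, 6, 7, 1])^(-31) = [0, 4, 7, 9, 10, 5, 1, 3, 8, 11, 2, 6]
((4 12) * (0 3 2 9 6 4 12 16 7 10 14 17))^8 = ((0 3 2 9 6 4 16 7 10 14 17))^8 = (0 10 4 2 17 7 6 3 14 16 9)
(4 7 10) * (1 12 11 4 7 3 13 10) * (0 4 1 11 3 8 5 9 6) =(0 4 8 5 9 6)(1 12 3 13 10 7 11) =[4, 12, 2, 13, 8, 9, 0, 11, 5, 6, 7, 1, 3, 10]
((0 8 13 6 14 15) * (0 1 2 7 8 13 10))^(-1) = ((0 13 6 14 15 1 2 7 8 10))^(-1) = (0 10 8 7 2 1 15 14 6 13)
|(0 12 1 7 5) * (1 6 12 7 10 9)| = 6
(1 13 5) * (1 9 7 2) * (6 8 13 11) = (1 11 6 8 13 5 9 7 2) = [0, 11, 1, 3, 4, 9, 8, 2, 13, 7, 10, 6, 12, 5]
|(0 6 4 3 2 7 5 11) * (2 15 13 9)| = 11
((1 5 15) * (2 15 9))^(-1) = ((1 5 9 2 15))^(-1) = (1 15 2 9 5)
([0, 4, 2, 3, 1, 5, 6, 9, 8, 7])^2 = (9)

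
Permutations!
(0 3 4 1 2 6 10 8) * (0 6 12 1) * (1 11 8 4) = (0 3 1 2 12 11 8 6 10 4) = [3, 2, 12, 1, 0, 5, 10, 7, 6, 9, 4, 8, 11]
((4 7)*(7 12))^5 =((4 12 7))^5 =(4 7 12)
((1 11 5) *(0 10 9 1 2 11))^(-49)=(0 1 9 10)(2 5 11)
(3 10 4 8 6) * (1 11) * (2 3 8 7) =[0, 11, 3, 10, 7, 5, 8, 2, 6, 9, 4, 1] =(1 11)(2 3 10 4 7)(6 8)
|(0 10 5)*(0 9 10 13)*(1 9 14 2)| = |(0 13)(1 9 10 5 14 2)| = 6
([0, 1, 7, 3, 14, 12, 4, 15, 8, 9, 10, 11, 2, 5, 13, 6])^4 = (2 4 12 6 5 15 13 7 14)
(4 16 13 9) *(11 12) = (4 16 13 9)(11 12) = [0, 1, 2, 3, 16, 5, 6, 7, 8, 4, 10, 12, 11, 9, 14, 15, 13]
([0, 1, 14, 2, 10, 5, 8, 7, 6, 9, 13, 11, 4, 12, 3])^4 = [0, 1, 14, 2, 4, 5, 6, 7, 8, 9, 10, 11, 12, 13, 3]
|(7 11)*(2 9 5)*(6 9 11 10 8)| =|(2 11 7 10 8 6 9 5)| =8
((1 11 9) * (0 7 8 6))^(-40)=((0 7 8 6)(1 11 9))^(-40)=(1 9 11)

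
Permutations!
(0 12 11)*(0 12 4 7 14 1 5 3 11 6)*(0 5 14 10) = (0 4 7 10)(1 14)(3 11 12 6 5) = [4, 14, 2, 11, 7, 3, 5, 10, 8, 9, 0, 12, 6, 13, 1]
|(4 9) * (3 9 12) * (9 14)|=5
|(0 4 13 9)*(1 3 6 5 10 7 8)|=|(0 4 13 9)(1 3 6 5 10 7 8)|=28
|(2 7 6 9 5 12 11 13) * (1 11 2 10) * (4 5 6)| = 20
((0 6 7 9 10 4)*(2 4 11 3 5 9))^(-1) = ((0 6 7 2 4)(3 5 9 10 11))^(-1) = (0 4 2 7 6)(3 11 10 9 5)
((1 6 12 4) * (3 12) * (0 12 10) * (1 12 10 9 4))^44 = (1 3 4)(6 9 12)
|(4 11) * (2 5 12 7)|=4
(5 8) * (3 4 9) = (3 4 9)(5 8) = [0, 1, 2, 4, 9, 8, 6, 7, 5, 3]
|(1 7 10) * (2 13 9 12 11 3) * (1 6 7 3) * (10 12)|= |(1 3 2 13 9 10 6 7 12 11)|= 10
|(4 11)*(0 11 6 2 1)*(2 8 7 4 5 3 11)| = 12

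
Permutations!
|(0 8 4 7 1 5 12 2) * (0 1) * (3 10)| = |(0 8 4 7)(1 5 12 2)(3 10)| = 4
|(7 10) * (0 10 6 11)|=5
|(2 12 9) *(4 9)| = 4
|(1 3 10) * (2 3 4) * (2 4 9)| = 5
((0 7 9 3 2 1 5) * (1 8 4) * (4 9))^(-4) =(9)(0 7 4 1 5)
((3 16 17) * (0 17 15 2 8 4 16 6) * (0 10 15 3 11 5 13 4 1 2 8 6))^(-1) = ((0 17 11 5 13 4 16 3)(1 2 6 10 15 8))^(-1) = (0 3 16 4 13 5 11 17)(1 8 15 10 6 2)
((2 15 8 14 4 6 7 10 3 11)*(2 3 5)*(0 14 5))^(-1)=(0 10 7 6 4 14)(2 5 8 15)(3 11)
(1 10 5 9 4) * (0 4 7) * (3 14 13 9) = (0 4 1 10 5 3 14 13 9 7) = [4, 10, 2, 14, 1, 3, 6, 0, 8, 7, 5, 11, 12, 9, 13]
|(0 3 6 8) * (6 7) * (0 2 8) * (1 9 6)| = 6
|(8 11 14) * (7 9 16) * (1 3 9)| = |(1 3 9 16 7)(8 11 14)| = 15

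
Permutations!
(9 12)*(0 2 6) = (0 2 6)(9 12) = [2, 1, 6, 3, 4, 5, 0, 7, 8, 12, 10, 11, 9]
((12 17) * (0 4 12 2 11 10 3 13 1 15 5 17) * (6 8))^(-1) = (0 12 4)(1 13 3 10 11 2 17 5 15)(6 8) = ((0 4 12)(1 15 5 17 2 11 10 3 13)(6 8))^(-1)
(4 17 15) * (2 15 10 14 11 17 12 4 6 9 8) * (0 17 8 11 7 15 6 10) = (0 17)(2 6 9 11 8)(4 12)(7 15 10 14) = [17, 1, 6, 3, 12, 5, 9, 15, 2, 11, 14, 8, 4, 13, 7, 10, 16, 0]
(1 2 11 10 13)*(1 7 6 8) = [0, 2, 11, 3, 4, 5, 8, 6, 1, 9, 13, 10, 12, 7] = (1 2 11 10 13 7 6 8)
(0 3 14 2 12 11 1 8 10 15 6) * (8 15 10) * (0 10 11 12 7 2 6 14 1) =(0 3 1 15 14 6 10 11)(2 7) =[3, 15, 7, 1, 4, 5, 10, 2, 8, 9, 11, 0, 12, 13, 6, 14]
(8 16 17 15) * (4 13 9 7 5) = (4 13 9 7 5)(8 16 17 15) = [0, 1, 2, 3, 13, 4, 6, 5, 16, 7, 10, 11, 12, 9, 14, 8, 17, 15]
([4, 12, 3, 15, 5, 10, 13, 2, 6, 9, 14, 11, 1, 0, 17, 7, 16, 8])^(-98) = [4, 1, 15, 7, 5, 10, 13, 3, 6, 9, 14, 11, 12, 0, 17, 2, 16, 8]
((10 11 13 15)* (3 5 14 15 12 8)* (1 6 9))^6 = (3 13 15)(5 12 10)(8 11 14)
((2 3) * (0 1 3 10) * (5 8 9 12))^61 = (0 1 3 2 10)(5 8 9 12)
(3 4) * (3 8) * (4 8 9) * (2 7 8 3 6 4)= [0, 1, 7, 3, 9, 5, 4, 8, 6, 2]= (2 7 8 6 4 9)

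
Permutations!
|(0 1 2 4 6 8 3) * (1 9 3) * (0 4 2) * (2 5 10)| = |(0 9 3 4 6 8 1)(2 5 10)| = 21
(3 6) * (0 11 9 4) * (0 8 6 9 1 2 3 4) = [11, 2, 3, 9, 8, 5, 4, 7, 6, 0, 10, 1] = (0 11 1 2 3 9)(4 8 6)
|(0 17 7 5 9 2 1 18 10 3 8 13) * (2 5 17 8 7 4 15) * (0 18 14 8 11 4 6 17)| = |(0 11 4 15 2 1 14 8 13 18 10 3 7)(5 9)(6 17)| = 26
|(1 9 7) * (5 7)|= 4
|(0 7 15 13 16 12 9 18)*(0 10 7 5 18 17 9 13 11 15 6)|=6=|(0 5 18 10 7 6)(9 17)(11 15)(12 13 16)|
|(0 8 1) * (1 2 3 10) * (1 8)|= 4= |(0 1)(2 3 10 8)|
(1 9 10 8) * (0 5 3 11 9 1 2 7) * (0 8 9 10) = [5, 1, 7, 11, 4, 3, 6, 8, 2, 0, 9, 10] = (0 5 3 11 10 9)(2 7 8)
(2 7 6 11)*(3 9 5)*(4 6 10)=(2 7 10 4 6 11)(3 9 5)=[0, 1, 7, 9, 6, 3, 11, 10, 8, 5, 4, 2]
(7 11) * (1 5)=(1 5)(7 11)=[0, 5, 2, 3, 4, 1, 6, 11, 8, 9, 10, 7]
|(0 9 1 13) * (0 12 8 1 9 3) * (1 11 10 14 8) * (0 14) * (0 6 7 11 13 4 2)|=36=|(0 3 14 8 13 12 1 4 2)(6 7 11 10)|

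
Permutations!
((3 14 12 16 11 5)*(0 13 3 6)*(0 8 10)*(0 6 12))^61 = (0 13 3 14)(5 12 16 11)(6 8 10)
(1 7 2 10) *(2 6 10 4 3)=(1 7 6 10)(2 4 3)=[0, 7, 4, 2, 3, 5, 10, 6, 8, 9, 1]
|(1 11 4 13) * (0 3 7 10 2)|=20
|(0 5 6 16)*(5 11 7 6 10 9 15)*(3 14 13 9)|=|(0 11 7 6 16)(3 14 13 9 15 5 10)|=35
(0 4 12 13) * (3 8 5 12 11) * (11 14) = [4, 1, 2, 8, 14, 12, 6, 7, 5, 9, 10, 3, 13, 0, 11] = (0 4 14 11 3 8 5 12 13)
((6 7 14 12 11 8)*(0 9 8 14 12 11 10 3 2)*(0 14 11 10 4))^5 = (0 12 6 9 4 7 8)(2 14 10 3) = ((0 9 8 6 7 12 4)(2 14 10 3))^5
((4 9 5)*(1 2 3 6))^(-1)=(1 6 3 2)(4 5 9)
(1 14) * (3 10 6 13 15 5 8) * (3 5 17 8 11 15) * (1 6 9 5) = [0, 14, 2, 10, 4, 11, 13, 7, 1, 5, 9, 15, 12, 3, 6, 17, 16, 8] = (1 14 6 13 3 10 9 5 11 15 17 8)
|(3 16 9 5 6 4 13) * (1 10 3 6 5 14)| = 6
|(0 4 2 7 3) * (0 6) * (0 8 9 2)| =6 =|(0 4)(2 7 3 6 8 9)|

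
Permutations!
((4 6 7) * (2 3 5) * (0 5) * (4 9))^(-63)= ((0 5 2 3)(4 6 7 9))^(-63)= (0 5 2 3)(4 6 7 9)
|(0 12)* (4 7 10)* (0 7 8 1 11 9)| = 9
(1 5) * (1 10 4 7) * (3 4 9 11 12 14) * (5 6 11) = (1 6 11 12 14 3 4 7)(5 10 9) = [0, 6, 2, 4, 7, 10, 11, 1, 8, 5, 9, 12, 14, 13, 3]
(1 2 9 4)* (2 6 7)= (1 6 7 2 9 4)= [0, 6, 9, 3, 1, 5, 7, 2, 8, 4]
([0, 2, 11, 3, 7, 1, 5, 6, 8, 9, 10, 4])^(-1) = [0, 5, 1, 3, 11, 6, 7, 4, 8, 9, 10, 2]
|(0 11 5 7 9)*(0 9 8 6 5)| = |(0 11)(5 7 8 6)| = 4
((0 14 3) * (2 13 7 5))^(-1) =(0 3 14)(2 5 7 13)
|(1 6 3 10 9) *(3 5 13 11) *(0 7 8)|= 24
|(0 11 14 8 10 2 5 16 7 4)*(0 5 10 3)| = |(0 11 14 8 3)(2 10)(4 5 16 7)| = 20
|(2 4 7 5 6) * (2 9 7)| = |(2 4)(5 6 9 7)| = 4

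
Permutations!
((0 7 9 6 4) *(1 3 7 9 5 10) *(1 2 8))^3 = (0 4 6 9)(1 5 8 7 2 3 10)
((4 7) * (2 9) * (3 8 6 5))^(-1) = (2 9)(3 5 6 8)(4 7)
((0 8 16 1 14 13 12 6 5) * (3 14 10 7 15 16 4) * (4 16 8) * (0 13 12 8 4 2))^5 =((0 2)(1 10 7 15 4 3 14 12 6 5 13 8 16))^5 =(0 2)(1 3 13 7 12 16 4 5 10 14 8 15 6)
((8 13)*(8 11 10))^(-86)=(8 11)(10 13)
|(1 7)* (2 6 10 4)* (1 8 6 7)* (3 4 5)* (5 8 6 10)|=|(2 7 6 5 3 4)(8 10)|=6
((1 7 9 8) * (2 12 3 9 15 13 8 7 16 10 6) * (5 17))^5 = (1 12 13 6 7 16 3 8 2 15 10 9)(5 17)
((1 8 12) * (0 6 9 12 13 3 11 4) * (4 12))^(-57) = ((0 6 9 4)(1 8 13 3 11 12))^(-57) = (0 4 9 6)(1 3)(8 11)(12 13)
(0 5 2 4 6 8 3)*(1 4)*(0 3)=(0 5 2 1 4 6 8)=[5, 4, 1, 3, 6, 2, 8, 7, 0]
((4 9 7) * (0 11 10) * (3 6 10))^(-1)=(0 10 6 3 11)(4 7 9)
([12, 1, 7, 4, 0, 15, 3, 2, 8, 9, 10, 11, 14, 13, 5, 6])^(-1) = (0 4 3 6 15 5 14 12)(2 7)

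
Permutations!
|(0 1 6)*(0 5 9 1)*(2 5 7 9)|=4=|(1 6 7 9)(2 5)|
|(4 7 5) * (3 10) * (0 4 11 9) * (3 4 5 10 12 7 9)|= 9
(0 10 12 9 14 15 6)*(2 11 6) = [10, 1, 11, 3, 4, 5, 0, 7, 8, 14, 12, 6, 9, 13, 15, 2] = (0 10 12 9 14 15 2 11 6)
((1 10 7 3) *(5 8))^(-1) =(1 3 7 10)(5 8)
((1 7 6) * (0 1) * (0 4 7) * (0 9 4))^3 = (0 4)(1 7)(6 9)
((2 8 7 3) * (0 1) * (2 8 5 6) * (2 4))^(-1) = (0 1)(2 4 6 5)(3 7 8)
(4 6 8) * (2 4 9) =(2 4 6 8 9) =[0, 1, 4, 3, 6, 5, 8, 7, 9, 2]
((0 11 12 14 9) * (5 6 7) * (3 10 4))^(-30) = ((0 11 12 14 9)(3 10 4)(5 6 7))^(-30) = (14)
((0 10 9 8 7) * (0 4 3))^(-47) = ((0 10 9 8 7 4 3))^(-47) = (0 9 7 3 10 8 4)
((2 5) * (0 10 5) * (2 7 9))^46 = (0 9 5)(2 7 10)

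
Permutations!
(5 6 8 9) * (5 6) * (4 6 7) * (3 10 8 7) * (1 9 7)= (1 9 3 10 8 7 4 6)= [0, 9, 2, 10, 6, 5, 1, 4, 7, 3, 8]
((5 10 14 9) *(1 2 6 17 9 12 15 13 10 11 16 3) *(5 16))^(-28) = ((1 2 6 17 9 16 3)(5 11)(10 14 12 15 13))^(-28) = (17)(10 12 13 14 15)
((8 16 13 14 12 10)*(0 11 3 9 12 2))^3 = ((0 11 3 9 12 10 8 16 13 14 2))^3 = (0 9 8 14 11 12 16 2 3 10 13)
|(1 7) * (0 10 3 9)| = |(0 10 3 9)(1 7)| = 4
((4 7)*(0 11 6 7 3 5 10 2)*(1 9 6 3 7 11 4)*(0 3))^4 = ((0 4 7 1 9 6 11)(2 3 5 10))^4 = (0 9 4 6 7 11 1)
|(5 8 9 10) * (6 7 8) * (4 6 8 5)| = |(4 6 7 5 8 9 10)| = 7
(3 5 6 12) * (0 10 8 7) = [10, 1, 2, 5, 4, 6, 12, 0, 7, 9, 8, 11, 3] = (0 10 8 7)(3 5 6 12)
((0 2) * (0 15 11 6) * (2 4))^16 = (0 11 2)(4 6 15)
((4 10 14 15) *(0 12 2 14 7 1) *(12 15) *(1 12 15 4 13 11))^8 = (0 13 2 10 1 15 12 4 11 14 7)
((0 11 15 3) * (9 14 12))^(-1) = ((0 11 15 3)(9 14 12))^(-1) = (0 3 15 11)(9 12 14)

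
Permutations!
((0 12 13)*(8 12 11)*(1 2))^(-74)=((0 11 8 12 13)(1 2))^(-74)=(0 11 8 12 13)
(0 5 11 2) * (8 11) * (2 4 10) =(0 5 8 11 4 10 2) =[5, 1, 0, 3, 10, 8, 6, 7, 11, 9, 2, 4]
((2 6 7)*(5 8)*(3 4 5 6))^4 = (2 8 3 6 4 7 5)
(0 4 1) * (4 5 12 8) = (0 5 12 8 4 1) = [5, 0, 2, 3, 1, 12, 6, 7, 4, 9, 10, 11, 8]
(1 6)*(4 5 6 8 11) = (1 8 11 4 5 6) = [0, 8, 2, 3, 5, 6, 1, 7, 11, 9, 10, 4]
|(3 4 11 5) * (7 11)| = 5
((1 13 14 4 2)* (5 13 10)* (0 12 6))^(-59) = ((0 12 6)(1 10 5 13 14 4 2))^(-59) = (0 12 6)(1 14 10 4 5 2 13)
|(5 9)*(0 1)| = 2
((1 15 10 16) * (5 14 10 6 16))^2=((1 15 6 16)(5 14 10))^2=(1 6)(5 10 14)(15 16)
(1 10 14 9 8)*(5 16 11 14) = (1 10 5 16 11 14 9 8) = [0, 10, 2, 3, 4, 16, 6, 7, 1, 8, 5, 14, 12, 13, 9, 15, 11]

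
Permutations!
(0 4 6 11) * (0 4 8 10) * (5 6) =(0 8 10)(4 5 6 11) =[8, 1, 2, 3, 5, 6, 11, 7, 10, 9, 0, 4]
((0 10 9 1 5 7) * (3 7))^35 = (10)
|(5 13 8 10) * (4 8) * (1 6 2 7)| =20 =|(1 6 2 7)(4 8 10 5 13)|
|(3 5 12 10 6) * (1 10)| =|(1 10 6 3 5 12)| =6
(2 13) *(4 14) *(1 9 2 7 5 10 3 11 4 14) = (14)(1 9 2 13 7 5 10 3 11 4) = [0, 9, 13, 11, 1, 10, 6, 5, 8, 2, 3, 4, 12, 7, 14]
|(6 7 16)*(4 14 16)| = |(4 14 16 6 7)| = 5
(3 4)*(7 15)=[0, 1, 2, 4, 3, 5, 6, 15, 8, 9, 10, 11, 12, 13, 14, 7]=(3 4)(7 15)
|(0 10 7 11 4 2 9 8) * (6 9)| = 9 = |(0 10 7 11 4 2 6 9 8)|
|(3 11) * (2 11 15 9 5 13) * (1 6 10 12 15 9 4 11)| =|(1 6 10 12 15 4 11 3 9 5 13 2)| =12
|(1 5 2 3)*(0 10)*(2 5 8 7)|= 10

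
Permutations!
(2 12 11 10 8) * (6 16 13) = (2 12 11 10 8)(6 16 13) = [0, 1, 12, 3, 4, 5, 16, 7, 2, 9, 8, 10, 11, 6, 14, 15, 13]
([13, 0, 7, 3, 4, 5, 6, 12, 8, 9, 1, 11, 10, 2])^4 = (0 12 13 10 2 1 7)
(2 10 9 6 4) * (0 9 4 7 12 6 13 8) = (0 9 13 8)(2 10 4)(6 7 12) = [9, 1, 10, 3, 2, 5, 7, 12, 0, 13, 4, 11, 6, 8]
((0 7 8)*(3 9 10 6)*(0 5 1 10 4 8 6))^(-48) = ((0 7 6 3 9 4 8 5 1 10))^(-48) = (0 6 9 8 1)(3 4 5 10 7)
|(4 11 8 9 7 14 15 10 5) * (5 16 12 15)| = 28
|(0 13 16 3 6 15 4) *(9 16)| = 8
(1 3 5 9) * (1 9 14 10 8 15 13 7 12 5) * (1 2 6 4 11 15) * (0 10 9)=(0 10 8 1 3 2 6 4 11 15 13 7 12 5 14 9)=[10, 3, 6, 2, 11, 14, 4, 12, 1, 0, 8, 15, 5, 7, 9, 13]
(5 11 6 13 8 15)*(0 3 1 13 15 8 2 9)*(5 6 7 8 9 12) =(0 3 1 13 2 12 5 11 7 8 9)(6 15) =[3, 13, 12, 1, 4, 11, 15, 8, 9, 0, 10, 7, 5, 2, 14, 6]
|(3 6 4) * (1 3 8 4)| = |(1 3 6)(4 8)| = 6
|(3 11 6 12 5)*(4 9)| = 10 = |(3 11 6 12 5)(4 9)|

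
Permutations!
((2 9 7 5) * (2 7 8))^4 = ((2 9 8)(5 7))^4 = (2 9 8)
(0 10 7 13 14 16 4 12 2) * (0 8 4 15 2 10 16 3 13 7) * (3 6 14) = (0 16 15 2 8 4 12 10)(3 13)(6 14) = [16, 1, 8, 13, 12, 5, 14, 7, 4, 9, 0, 11, 10, 3, 6, 2, 15]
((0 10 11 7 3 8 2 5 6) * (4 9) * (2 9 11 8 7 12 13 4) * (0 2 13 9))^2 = ((0 10 8)(2 5 6)(3 7)(4 11 12 9 13))^2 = (0 8 10)(2 6 5)(4 12 13 11 9)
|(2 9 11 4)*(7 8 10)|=12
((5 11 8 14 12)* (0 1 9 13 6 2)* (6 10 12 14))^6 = ((14)(0 1 9 13 10 12 5 11 8 6 2))^6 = (14)(0 5 1 11 9 8 13 6 10 2 12)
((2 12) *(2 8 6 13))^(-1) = (2 13 6 8 12)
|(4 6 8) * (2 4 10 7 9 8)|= |(2 4 6)(7 9 8 10)|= 12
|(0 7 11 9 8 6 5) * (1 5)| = |(0 7 11 9 8 6 1 5)| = 8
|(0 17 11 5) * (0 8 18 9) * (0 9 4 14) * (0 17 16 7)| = |(0 16 7)(4 14 17 11 5 8 18)| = 21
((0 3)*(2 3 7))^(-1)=(0 3 2 7)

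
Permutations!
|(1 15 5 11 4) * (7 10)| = 10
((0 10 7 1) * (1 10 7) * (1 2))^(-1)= (0 1 2 10 7)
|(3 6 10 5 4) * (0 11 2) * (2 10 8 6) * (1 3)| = |(0 11 10 5 4 1 3 2)(6 8)| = 8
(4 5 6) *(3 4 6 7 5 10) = (3 4 10)(5 7) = [0, 1, 2, 4, 10, 7, 6, 5, 8, 9, 3]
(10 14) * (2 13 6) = (2 13 6)(10 14) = [0, 1, 13, 3, 4, 5, 2, 7, 8, 9, 14, 11, 12, 6, 10]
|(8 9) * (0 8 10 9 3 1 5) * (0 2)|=6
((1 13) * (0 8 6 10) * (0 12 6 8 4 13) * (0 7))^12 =((0 4 13 1 7)(6 10 12))^12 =(0 13 7 4 1)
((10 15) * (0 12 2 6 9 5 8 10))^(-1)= (0 15 10 8 5 9 6 2 12)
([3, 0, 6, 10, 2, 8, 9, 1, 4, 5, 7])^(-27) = (0 7 3 1 10)(2 5)(4 9)(6 8)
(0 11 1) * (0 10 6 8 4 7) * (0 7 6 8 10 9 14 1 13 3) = (0 11 13 3)(1 9 14)(4 6 10 8) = [11, 9, 2, 0, 6, 5, 10, 7, 4, 14, 8, 13, 12, 3, 1]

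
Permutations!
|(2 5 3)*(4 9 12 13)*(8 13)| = 15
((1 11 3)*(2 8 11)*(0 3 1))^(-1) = (0 3)(1 11 8 2)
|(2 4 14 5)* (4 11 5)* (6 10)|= |(2 11 5)(4 14)(6 10)|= 6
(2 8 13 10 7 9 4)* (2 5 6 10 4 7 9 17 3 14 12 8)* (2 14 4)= (2 14 12 8 13)(3 4 5 6 10 9 7 17)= [0, 1, 14, 4, 5, 6, 10, 17, 13, 7, 9, 11, 8, 2, 12, 15, 16, 3]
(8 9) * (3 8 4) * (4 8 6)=(3 6 4)(8 9)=[0, 1, 2, 6, 3, 5, 4, 7, 9, 8]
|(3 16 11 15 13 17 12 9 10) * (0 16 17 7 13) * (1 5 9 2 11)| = |(0 16 1 5 9 10 3 17 12 2 11 15)(7 13)| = 12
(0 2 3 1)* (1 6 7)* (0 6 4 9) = (0 2 3 4 9)(1 6 7) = [2, 6, 3, 4, 9, 5, 7, 1, 8, 0]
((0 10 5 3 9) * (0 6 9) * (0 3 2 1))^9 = ((0 10 5 2 1)(6 9))^9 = (0 1 2 5 10)(6 9)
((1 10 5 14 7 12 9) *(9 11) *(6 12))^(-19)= ((1 10 5 14 7 6 12 11 9))^(-19)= (1 9 11 12 6 7 14 5 10)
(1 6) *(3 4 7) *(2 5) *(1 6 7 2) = [0, 7, 5, 4, 2, 1, 6, 3] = (1 7 3 4 2 5)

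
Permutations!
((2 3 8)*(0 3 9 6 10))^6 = (0 10 6 9 2 8 3)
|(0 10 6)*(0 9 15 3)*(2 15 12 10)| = 4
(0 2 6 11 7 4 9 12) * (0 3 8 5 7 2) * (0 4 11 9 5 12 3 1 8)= (0 4 5 7 11 2 6 9 3)(1 8 12)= [4, 8, 6, 0, 5, 7, 9, 11, 12, 3, 10, 2, 1]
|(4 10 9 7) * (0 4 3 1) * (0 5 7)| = |(0 4 10 9)(1 5 7 3)| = 4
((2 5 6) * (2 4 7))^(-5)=(7)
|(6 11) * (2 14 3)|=6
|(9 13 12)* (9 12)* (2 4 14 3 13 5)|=|(2 4 14 3 13 9 5)|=7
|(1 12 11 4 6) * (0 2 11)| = |(0 2 11 4 6 1 12)| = 7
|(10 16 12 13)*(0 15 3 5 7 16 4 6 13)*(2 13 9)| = 42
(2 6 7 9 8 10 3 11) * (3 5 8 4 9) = (2 6 7 3 11)(4 9)(5 8 10) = [0, 1, 6, 11, 9, 8, 7, 3, 10, 4, 5, 2]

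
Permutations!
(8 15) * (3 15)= (3 15 8)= [0, 1, 2, 15, 4, 5, 6, 7, 3, 9, 10, 11, 12, 13, 14, 8]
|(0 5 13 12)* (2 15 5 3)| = 7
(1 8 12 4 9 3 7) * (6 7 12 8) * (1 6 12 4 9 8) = (1 12 9 3 4 8)(6 7) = [0, 12, 2, 4, 8, 5, 7, 6, 1, 3, 10, 11, 9]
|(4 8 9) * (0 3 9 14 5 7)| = 8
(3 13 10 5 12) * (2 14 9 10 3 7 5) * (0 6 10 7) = (0 6 10 2 14 9 7 5 12)(3 13) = [6, 1, 14, 13, 4, 12, 10, 5, 8, 7, 2, 11, 0, 3, 9]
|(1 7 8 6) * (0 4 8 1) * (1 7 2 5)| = 12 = |(0 4 8 6)(1 2 5)|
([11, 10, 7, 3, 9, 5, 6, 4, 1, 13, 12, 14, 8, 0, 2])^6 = [9, 12, 11, 3, 2, 5, 6, 14, 10, 7, 8, 13, 1, 4, 0]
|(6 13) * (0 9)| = 2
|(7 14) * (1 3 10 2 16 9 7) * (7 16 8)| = |(1 3 10 2 8 7 14)(9 16)| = 14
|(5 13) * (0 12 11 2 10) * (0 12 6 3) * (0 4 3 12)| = |(0 6 12 11 2 10)(3 4)(5 13)| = 6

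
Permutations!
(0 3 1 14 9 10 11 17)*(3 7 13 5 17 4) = [7, 14, 2, 1, 3, 17, 6, 13, 8, 10, 11, 4, 12, 5, 9, 15, 16, 0] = (0 7 13 5 17)(1 14 9 10 11 4 3)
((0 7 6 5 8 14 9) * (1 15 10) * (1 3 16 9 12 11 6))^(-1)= (0 9 16 3 10 15 1 7)(5 6 11 12 14 8)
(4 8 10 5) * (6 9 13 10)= (4 8 6 9 13 10 5)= [0, 1, 2, 3, 8, 4, 9, 7, 6, 13, 5, 11, 12, 10]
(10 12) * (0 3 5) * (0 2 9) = [3, 1, 9, 5, 4, 2, 6, 7, 8, 0, 12, 11, 10] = (0 3 5 2 9)(10 12)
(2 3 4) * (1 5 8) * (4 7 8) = (1 5 4 2 3 7 8) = [0, 5, 3, 7, 2, 4, 6, 8, 1]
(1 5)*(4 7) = (1 5)(4 7) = [0, 5, 2, 3, 7, 1, 6, 4]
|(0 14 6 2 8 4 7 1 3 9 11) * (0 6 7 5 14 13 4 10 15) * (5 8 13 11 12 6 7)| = |(0 11 7 1 3 9 12 6 2 13 4 8 10 15)(5 14)| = 14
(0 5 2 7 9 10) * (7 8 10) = (0 5 2 8 10)(7 9) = [5, 1, 8, 3, 4, 2, 6, 9, 10, 7, 0]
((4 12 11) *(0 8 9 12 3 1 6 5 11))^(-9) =(0 12 9 8)(1 11)(3 5)(4 6)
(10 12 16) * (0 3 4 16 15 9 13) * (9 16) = (0 3 4 9 13)(10 12 15 16) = [3, 1, 2, 4, 9, 5, 6, 7, 8, 13, 12, 11, 15, 0, 14, 16, 10]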